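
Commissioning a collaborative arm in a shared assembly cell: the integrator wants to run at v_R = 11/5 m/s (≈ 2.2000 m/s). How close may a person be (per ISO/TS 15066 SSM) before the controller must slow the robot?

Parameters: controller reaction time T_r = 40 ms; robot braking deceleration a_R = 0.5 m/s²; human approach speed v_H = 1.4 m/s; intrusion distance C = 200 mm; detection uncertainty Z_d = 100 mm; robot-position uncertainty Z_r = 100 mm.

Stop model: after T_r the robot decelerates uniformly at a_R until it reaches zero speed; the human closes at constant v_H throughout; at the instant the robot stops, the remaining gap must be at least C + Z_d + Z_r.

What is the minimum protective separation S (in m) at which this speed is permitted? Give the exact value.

S_min = 1443/125 m = 11.5440 m

T_s = v_R/a_R = (11/5)/(1/2) = 4.4000 s
reaction-phase robot travel = 2.2000·0.0400 = 0.0880 m
braking distance = 2.2000²/(2·0.5000) = 4.8400 m
human closes 1.4000·4.4400 = 6.2160 m
margins: 0.2000+0.1000+0.1000 = 0.4000 m
S_min ≈ 0.0880+4.8400+6.2160+0.4000  ⇒  S_min = 1443/125 m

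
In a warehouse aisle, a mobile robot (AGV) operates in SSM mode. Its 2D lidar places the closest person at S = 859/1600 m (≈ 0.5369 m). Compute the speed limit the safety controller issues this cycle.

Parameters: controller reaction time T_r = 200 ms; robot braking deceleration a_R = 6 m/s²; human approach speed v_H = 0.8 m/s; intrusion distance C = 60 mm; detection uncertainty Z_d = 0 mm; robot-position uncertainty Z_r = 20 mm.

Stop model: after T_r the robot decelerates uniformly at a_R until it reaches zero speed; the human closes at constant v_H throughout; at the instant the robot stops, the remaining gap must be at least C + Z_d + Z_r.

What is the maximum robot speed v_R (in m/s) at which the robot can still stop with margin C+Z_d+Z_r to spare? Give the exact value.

at the boundary: (1/12)·v² + (1/3)·v + (-19/64) = 0
  disc = (1/3)² − 4·(1/12)·(-19/64) = 121/576 ; √disc = 11/24
  v_R = (−(1/3) + 11/24) / (2·(1/12)) = 3/4 m/s
check:
T_s = v_R/a_R = (3/4)/6 = 0.1250 s
robot covers v_R·T_r = 0.7500·0.2000 = 0.1500 m before braking
robot covers 0.7500·0.1250 − ½·6.0000·0.1250² = 0.0469 m while stopping
human closes 0.8000·0.3250 = 0.2600 m
residual clearance needed = 0.0600+0.0000+0.0200 = 0.0800 m
sum ≈ 0.1500+0.0469+0.2600+0.0800 ≈ 0.5369 m = S ✓

v_R_max = 3/4 m/s = 0.7500 m/s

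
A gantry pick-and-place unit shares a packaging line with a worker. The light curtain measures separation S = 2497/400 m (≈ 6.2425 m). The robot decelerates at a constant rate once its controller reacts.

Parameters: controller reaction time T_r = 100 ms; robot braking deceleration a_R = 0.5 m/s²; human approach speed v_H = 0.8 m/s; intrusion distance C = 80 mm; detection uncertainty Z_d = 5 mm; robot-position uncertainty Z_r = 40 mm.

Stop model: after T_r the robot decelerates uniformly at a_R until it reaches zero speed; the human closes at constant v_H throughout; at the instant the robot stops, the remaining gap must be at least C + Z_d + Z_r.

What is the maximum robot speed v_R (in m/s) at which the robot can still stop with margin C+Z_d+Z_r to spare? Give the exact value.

v_R_max = 7/4 m/s = 1.7500 m/s

collect terms ⇒ (1)·v_R² + (17/10)·v_R + (-483/80) = 0
  disc = (17/10)² − 4·(1)·(-483/80) = 676/25 ; √disc = 26/5
  v_R = (−(17/10) + 26/5) / (2·(1)) = 7/4 m/s
check:
T_s = v_R/a_R = (7/4)/(1/2) = 3.5000 s
reaction-phase robot travel = 1.7500·0.1000 = 0.1750 m
braking distance = 1.7500²/(2·0.5000) = 3.0625 m
person approaches 0.8000·(0.1000+3.5000) = 2.8800 m
residual clearance needed = 0.0800+0.0050+0.0400 = 0.1250 m
sum ≈ 0.1750+3.0625+2.8800+0.1250 ≈ 6.2425 m = S ✓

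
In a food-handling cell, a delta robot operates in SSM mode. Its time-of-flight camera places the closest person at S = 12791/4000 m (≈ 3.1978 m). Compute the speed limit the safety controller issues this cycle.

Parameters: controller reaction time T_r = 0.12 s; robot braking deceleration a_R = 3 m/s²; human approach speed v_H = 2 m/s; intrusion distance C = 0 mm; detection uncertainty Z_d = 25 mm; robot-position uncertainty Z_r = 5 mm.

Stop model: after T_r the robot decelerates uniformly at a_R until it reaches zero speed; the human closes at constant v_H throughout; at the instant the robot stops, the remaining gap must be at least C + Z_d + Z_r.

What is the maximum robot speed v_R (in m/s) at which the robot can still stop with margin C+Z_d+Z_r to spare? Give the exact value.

v_R_max = 49/20 m/s = 2.4500 m/s

quadratic (1/6)·v² + (59/75)·v + (-11711/4000) = 0
  disc = (59/75)² − 4·(1/6)·(-11711/4000) = 231361/90000 ; √disc = 481/300
  v_R = (−(59/75) + 481/300) / (2·(1/6)) = 49/20 m/s
check:
braking lasts T_s = (49/20)/3 = 0.8167 s
robot covers v_R·T_r = 2.4500·0.1200 = 0.2940 m before braking
braking distance = 2.4500²/(2·3.0000) = 1.0004 m
human over T_r+T_s: 2.0000·(0.1200+0.8167) = 1.8733 m
residual clearance needed = 0.0000+0.0250+0.0050 = 0.0300 m
sum ≈ 0.2940+1.0004+1.8733+0.0300 ≈ 3.1978 m = S ✓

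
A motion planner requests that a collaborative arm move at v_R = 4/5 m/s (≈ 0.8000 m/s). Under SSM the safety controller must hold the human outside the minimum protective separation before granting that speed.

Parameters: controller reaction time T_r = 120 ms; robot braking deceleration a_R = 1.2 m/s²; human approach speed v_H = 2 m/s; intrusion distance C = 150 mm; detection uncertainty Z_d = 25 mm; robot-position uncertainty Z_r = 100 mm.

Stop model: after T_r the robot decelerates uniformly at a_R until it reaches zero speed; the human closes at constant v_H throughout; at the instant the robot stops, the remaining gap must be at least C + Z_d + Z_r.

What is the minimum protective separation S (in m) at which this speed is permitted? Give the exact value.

T_s = v_R/a_R = (4/5)/(6/5) = 0.6667 s
robot in T_r: 0.8000·0.1200 = 0.0960 m
robot under decel: 0.8000²/(2·1.2000) = 0.2667 m
human over T_r+T_s: 2.0000·(0.1200+0.6667) = 1.5733 m
margins: 0.1500+0.0250+0.1000 = 0.2750 m
S_min ≈ 0.0960+0.2667+1.5733+0.2750  ⇒  S_min = 2211/1000 m

S_min = 2211/1000 m = 2.2110 m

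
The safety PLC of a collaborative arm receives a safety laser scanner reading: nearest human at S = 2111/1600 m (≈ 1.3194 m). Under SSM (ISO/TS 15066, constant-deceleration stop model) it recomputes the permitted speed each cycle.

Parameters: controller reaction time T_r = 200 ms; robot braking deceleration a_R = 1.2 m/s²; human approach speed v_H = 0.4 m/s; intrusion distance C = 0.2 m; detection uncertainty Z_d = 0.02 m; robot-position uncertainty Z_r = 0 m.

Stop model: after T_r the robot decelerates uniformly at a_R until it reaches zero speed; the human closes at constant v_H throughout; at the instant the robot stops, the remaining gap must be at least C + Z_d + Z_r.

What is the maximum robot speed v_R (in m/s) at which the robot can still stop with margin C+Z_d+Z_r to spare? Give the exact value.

v_R_max = 21/20 m/s = 1.0500 m/s

collect terms ⇒ (5/12)·v_R² + (8/15)·v_R + (-1631/1600) = 0
  disc = (8/15)² − 4·(5/12)·(-1631/1600) = 28561/14400 ; √disc = 169/120
  v_R = (−(8/15) + 169/120) / (2·(5/12)) = 21/20 m/s
check:
braking lasts T_s = (21/20)/(6/5) = 0.8750 s
robot covers v_R·T_r = 1.0500·0.2000 = 0.2100 m before braking
robot under decel: 1.0500²/(2·1.2000) = 0.4594 m
human over T_r+T_s: 0.4000·(0.2000+0.8750) = 0.4300 m
margins: 0.2000+0.0200+0.0000 = 0.2200 m
sum ≈ 0.2100+0.4594+0.4300+0.2200 ≈ 1.3194 m = S ✓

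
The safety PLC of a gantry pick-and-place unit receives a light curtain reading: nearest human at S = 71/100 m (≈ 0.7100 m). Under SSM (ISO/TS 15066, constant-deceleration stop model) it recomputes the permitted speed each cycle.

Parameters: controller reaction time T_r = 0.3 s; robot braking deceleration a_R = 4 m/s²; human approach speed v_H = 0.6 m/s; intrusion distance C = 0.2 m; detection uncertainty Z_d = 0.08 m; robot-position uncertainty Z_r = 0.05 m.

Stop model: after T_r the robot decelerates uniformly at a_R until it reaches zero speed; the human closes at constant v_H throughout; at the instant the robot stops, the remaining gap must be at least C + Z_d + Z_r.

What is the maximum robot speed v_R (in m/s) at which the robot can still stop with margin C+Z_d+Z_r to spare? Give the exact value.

at the boundary: (1/8)·v² + (9/20)·v + (-1/5) = 0
  disc = (9/20)² − 4·(1/8)·(-1/5) = 121/400 ; √disc = 11/20
  v_R = (−(9/20) + 11/20) / (2·(1/8)) = 2/5 m/s
check:
T_s = v_R/a_R = (2/5)/4 = 0.1000 s
robot covers v_R·T_r = 0.4000·0.3000 = 0.1200 m before braking
braking distance = 0.4000²/(2·4.0000) = 0.0200 m
human over T_r+T_s: 0.6000·(0.3000+0.1000) = 0.2400 m
residual clearance needed = 0.2000+0.0800+0.0500 = 0.3300 m
sum ≈ 0.1200+0.0200+0.2400+0.3300 ≈ 0.7100 m = S ✓

v_R_max = 2/5 m/s = 0.4000 m/s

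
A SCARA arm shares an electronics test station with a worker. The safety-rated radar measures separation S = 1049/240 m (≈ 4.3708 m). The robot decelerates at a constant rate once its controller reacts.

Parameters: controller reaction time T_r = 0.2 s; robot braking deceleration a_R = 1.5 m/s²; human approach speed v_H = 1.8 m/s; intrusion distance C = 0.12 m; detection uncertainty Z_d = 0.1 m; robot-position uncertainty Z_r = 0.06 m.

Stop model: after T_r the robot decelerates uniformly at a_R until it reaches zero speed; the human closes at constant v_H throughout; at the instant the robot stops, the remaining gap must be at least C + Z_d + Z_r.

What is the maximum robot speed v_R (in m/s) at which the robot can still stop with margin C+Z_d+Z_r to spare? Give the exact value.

v_R_max = 37/20 m/s = 1.8500 m/s

quadratic (1/3)·v² + (7/5)·v + (-4477/1200) = 0
  disc = (7/5)² − 4·(1/3)·(-4477/1200) = 6241/900 ; √disc = 79/30
  v_R = (−(7/5) + 79/30) / (2·(1/3)) = 37/20 m/s
check:
braking lasts T_s = (37/20)/(3/2) = 1.2333 s
robot in T_r: 1.8500·0.2000 = 0.3700 m
robot covers 1.8500·1.2333 − ½·1.5000·1.2333² = 1.1408 m while stopping
person approaches 1.8000·(0.2000+1.2333) = 2.5800 m
C+Z_d+Z_r = 0.1200+0.1000+0.0600 = 0.2800 m
sum ≈ 0.3700+1.1408+2.5800+0.2800 ≈ 4.3708 m = S ✓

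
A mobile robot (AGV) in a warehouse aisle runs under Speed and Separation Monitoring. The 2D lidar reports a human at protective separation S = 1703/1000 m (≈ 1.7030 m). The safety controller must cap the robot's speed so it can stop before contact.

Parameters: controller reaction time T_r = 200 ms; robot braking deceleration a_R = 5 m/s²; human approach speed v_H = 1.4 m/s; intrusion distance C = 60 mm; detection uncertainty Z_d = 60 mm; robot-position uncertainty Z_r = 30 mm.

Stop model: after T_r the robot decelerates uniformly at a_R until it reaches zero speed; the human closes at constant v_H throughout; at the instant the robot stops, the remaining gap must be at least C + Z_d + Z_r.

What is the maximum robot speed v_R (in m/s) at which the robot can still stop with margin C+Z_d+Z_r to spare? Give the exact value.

quadratic (1/10)·v² + (12/25)·v + (-1273/1000) = 0
  disc = (12/25)² − 4·(1/10)·(-1273/1000) = 1849/2500 ; √disc = 43/50
  v_R = (−(12/25) + 43/50) / (2·(1/10)) = 19/10 m/s
check:
T_s = v_R/a_R = (19/10)/5 = 0.3800 s
robot covers v_R·T_r = 1.9000·0.2000 = 0.3800 m before braking
robot under decel: 1.9000²/(2·5.0000) = 0.3610 m
person approaches 1.4000·(0.2000+0.3800) = 0.8120 m
C+Z_d+Z_r = 0.0600+0.0600+0.0300 = 0.1500 m
sum ≈ 0.3800+0.3610+0.8120+0.1500 ≈ 1.7030 m = S ✓

v_R_max = 19/10 m/s = 1.9000 m/s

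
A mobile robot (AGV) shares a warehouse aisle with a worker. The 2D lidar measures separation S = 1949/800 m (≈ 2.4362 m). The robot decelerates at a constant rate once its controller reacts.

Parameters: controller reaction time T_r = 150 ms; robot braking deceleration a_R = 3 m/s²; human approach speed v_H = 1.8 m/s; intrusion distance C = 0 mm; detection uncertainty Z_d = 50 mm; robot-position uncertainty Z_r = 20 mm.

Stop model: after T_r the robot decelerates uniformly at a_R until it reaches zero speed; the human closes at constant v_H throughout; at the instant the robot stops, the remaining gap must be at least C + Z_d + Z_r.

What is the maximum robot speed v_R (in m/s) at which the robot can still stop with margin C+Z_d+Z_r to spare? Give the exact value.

collect terms ⇒ (1/6)·v_R² + (3/4)·v_R + (-1677/800) = 0
  disc = (3/4)² − 4·(1/6)·(-1677/800) = 49/25 ; √disc = 7/5
  v_R = (−(3/4) + 7/5) / (2·(1/6)) = 39/20 m/s
check:
T_s = v_R/a_R = (39/20)/3 = 0.6500 s
robot in T_r: 1.9500·0.1500 = 0.2925 m
robot under decel: 1.9500²/(2·3.0000) = 0.6338 m
human closes 1.8000·0.8000 = 1.4400 m
C+Z_d+Z_r = 0.0000+0.0500+0.0200 = 0.0700 m
sum ≈ 0.2925+0.6338+1.4400+0.0700 ≈ 2.4362 m = S ✓

v_R_max = 39/20 m/s = 1.9500 m/s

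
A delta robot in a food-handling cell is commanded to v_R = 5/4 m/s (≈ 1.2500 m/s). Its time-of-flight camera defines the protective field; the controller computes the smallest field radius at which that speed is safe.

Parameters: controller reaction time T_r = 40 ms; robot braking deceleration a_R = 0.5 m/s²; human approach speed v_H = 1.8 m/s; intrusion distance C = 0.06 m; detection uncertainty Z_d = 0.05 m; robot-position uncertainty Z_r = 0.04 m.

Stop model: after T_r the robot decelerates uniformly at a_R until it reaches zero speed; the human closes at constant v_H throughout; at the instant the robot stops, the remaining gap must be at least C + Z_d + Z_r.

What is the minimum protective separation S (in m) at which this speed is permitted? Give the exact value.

braking lasts T_s = (5/4)/(1/2) = 2.5000 s
reaction-phase robot travel = 1.2500·0.0400 = 0.0500 m
robot covers 1.2500·2.5000 − ½·0.5000·2.5000² = 1.5625 m while stopping
human closes 1.8000·2.5400 = 4.5720 m
margins: 0.0600+0.0500+0.0400 = 0.1500 m
S_min ≈ 0.0500+1.5625+4.5720+0.1500  ⇒  S_min = 12669/2000 m

S_min = 12669/2000 m = 6.3345 m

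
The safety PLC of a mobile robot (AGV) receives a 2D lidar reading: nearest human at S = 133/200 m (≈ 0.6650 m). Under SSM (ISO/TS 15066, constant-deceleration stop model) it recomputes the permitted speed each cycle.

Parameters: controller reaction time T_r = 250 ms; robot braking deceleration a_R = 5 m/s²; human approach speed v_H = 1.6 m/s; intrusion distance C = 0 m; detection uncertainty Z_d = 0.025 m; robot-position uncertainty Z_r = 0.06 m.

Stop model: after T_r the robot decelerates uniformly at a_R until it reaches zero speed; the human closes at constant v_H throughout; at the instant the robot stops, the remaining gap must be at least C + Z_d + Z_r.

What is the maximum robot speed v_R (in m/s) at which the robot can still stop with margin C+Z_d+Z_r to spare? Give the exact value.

v_R_max = 3/10 m/s = 0.3000 m/s

collect terms ⇒ (1/10)·v_R² + (57/100)·v_R + (-9/50) = 0
  disc = (57/100)² − 4·(1/10)·(-9/50) = 3969/10000 ; √disc = 63/100
  v_R = (−(57/100) + 63/100) / (2·(1/10)) = 3/10 m/s
check:
braking lasts T_s = (3/10)/5 = 0.0600 s
reaction-phase robot travel = 0.3000·0.2500 = 0.0750 m
robot under decel: 0.3000²/(2·5.0000) = 0.0090 m
person approaches 1.6000·(0.2500+0.0600) = 0.4960 m
margins: 0.0000+0.0250+0.0600 = 0.0850 m
sum ≈ 0.0750+0.0090+0.4960+0.0850 ≈ 0.6650 m = S ✓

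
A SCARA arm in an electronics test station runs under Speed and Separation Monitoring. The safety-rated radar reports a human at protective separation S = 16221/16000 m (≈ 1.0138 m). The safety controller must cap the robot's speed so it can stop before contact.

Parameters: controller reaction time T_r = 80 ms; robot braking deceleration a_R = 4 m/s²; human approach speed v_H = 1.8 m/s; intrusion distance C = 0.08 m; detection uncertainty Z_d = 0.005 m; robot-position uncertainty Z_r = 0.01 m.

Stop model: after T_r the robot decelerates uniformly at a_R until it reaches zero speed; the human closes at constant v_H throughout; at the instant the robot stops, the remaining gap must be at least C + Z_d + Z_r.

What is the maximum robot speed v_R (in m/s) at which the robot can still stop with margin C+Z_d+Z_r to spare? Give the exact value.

v_R_max = 23/20 m/s = 1.1500 m/s

quadratic (1/8)·v² + (53/100)·v + (-12397/16000) = 0
  disc = (53/100)² − 4·(1/8)·(-12397/16000) = 106929/160000 ; √disc = 327/400
  v_R = (−(53/100) + 327/400) / (2·(1/8)) = 23/20 m/s
check:
braking lasts T_s = (23/20)/4 = 0.2875 s
robot in T_r: 1.1500·0.0800 = 0.0920 m
robot under decel: 1.1500²/(2·4.0000) = 0.1653 m
person approaches 1.8000·(0.0800+0.2875) = 0.6615 m
residual clearance needed = 0.0800+0.0050+0.0100 = 0.0950 m
sum ≈ 0.0920+0.1653+0.6615+0.0950 ≈ 1.0138 m = S ✓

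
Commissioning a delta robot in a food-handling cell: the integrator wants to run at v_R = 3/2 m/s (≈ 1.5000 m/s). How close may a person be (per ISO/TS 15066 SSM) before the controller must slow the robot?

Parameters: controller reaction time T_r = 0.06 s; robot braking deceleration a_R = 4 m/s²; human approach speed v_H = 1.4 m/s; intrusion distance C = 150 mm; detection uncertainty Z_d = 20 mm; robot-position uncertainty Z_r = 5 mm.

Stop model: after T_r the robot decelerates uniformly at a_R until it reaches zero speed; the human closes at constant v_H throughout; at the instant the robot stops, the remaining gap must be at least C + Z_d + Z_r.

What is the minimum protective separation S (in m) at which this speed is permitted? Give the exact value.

S_min = 4621/4000 m = 1.1553 m

T_s = v_R/a_R = (3/2)/4 = 0.3750 s
robot covers v_R·T_r = 1.5000·0.0600 = 0.0900 m before braking
robot covers 1.5000·0.3750 − ½·4.0000·0.3750² = 0.2812 m while stopping
human over T_r+T_s: 1.4000·(0.0600+0.3750) = 0.6090 m
residual clearance needed = 0.1500+0.0200+0.0050 = 0.1750 m
S_min ≈ 0.0900+0.2812+0.6090+0.1750  ⇒  S_min = 4621/4000 m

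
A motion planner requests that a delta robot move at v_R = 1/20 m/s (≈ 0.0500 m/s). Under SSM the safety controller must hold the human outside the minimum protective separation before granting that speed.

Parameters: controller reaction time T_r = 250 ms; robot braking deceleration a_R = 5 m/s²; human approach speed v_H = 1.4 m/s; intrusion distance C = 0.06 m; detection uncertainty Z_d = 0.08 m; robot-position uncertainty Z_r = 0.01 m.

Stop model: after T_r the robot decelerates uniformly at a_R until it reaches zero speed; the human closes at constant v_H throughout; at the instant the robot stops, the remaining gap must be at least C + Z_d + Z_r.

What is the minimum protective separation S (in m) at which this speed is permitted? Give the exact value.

stop time T_s = (1/20)/5 = 0.0100 s
reaction-phase robot travel = 0.0500·0.2500 = 0.0125 m
braking distance = 0.0500²/(2·5.0000) = 0.0003 m
human closes 1.4000·0.2600 = 0.3640 m
residual clearance needed = 0.0600+0.0800+0.0100 = 0.1500 m
S_min ≈ 0.0125+0.0003+0.3640+0.1500  ⇒  S_min = 2107/4000 m

S_min = 2107/4000 m = 0.5268 m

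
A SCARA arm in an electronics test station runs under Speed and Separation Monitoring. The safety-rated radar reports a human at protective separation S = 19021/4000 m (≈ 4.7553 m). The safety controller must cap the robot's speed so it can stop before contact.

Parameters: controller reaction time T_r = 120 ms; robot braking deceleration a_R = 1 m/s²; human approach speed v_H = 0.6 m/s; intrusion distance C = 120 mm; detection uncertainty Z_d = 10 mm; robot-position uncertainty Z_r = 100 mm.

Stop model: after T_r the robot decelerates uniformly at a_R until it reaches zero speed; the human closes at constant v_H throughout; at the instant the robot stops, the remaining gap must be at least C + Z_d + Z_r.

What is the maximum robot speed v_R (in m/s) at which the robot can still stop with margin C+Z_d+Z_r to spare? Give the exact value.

quadratic (1/2)·v² + (18/25)·v + (-17813/4000) = 0
  disc = (18/25)² − 4·(1/2)·(-17813/4000) = 94249/10000 ; √disc = 307/100
  v_R = (−(18/25) + 307/100) / (2·(1/2)) = 47/20 m/s
check:
braking lasts T_s = (47/20)/1 = 2.3500 s
robot in T_r: 2.3500·0.1200 = 0.2820 m
robot covers 2.3500·2.3500 − ½·1.0000·2.3500² = 2.7612 m while stopping
human closes 0.6000·2.4700 = 1.4820 m
margins: 0.1200+0.0100+0.1000 = 0.2300 m
sum ≈ 0.2820+2.7612+1.4820+0.2300 ≈ 4.7553 m = S ✓

v_R_max = 47/20 m/s = 2.3500 m/s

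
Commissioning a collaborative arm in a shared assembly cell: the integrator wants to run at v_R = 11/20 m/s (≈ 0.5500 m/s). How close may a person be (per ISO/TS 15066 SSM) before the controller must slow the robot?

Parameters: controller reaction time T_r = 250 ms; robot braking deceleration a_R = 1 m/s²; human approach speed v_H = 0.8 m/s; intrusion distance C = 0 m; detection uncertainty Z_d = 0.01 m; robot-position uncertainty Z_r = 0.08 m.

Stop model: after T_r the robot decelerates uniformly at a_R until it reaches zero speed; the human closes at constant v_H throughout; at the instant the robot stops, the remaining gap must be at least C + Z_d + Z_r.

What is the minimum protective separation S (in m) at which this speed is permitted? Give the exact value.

braking lasts T_s = (11/20)/1 = 0.5500 s
reaction-phase robot travel = 0.5500·0.2500 = 0.1375 m
braking distance = 0.5500²/(2·1.0000) = 0.1512 m
human closes 0.8000·0.8000 = 0.6400 m
margins: 0.0000+0.0100+0.0800 = 0.0900 m
S_min ≈ 0.1375+0.1512+0.6400+0.0900  ⇒  S_min = 163/160 m

S_min = 163/160 m = 1.0188 m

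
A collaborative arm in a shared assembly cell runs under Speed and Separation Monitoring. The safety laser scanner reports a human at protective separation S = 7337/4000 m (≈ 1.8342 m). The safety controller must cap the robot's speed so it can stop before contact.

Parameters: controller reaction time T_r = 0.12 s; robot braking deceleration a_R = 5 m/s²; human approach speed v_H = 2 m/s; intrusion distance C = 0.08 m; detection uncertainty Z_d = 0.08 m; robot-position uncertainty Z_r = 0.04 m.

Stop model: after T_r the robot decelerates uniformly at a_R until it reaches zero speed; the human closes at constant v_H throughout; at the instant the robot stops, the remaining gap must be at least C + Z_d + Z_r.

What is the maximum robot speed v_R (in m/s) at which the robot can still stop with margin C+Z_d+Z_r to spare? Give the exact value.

collect terms ⇒ (1/10)·v_R² + (13/25)·v_R + (-5577/4000) = 0
  disc = (13/25)² − 4·(1/10)·(-5577/4000) = 8281/10000 ; √disc = 91/100
  v_R = (−(13/25) + 91/100) / (2·(1/10)) = 39/20 m/s
check:
T_s = v_R/a_R = (39/20)/5 = 0.3900 s
robot in T_r: 1.9500·0.1200 = 0.2340 m
robot under decel: 1.9500²/(2·5.0000) = 0.3802 m
human over T_r+T_s: 2.0000·(0.1200+0.3900) = 1.0200 m
residual clearance needed = 0.0800+0.0800+0.0400 = 0.2000 m
sum ≈ 0.2340+0.3802+1.0200+0.2000 ≈ 1.8342 m = S ✓

v_R_max = 39/20 m/s = 1.9500 m/s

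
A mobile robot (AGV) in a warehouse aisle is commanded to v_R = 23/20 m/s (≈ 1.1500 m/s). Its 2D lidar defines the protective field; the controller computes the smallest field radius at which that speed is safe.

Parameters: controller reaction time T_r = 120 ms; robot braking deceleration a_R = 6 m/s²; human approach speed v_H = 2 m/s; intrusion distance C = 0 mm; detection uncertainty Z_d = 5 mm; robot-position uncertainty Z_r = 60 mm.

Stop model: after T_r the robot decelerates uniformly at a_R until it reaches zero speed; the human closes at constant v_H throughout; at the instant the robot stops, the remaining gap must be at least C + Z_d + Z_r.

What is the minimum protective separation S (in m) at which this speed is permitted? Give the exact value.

stop time T_s = (23/20)/6 = 0.1917 s
reaction-phase robot travel = 1.1500·0.1200 = 0.1380 m
braking distance = 1.1500²/(2·6.0000) = 0.1102 m
human closes 2.0000·0.3117 = 0.6233 m
C+Z_d+Z_r = 0.0000+0.0050+0.0600 = 0.0650 m
S_min ≈ 0.1380+0.1102+0.6233+0.0650  ⇒  S_min = 22477/24000 m

S_min = 22477/24000 m = 0.9365 m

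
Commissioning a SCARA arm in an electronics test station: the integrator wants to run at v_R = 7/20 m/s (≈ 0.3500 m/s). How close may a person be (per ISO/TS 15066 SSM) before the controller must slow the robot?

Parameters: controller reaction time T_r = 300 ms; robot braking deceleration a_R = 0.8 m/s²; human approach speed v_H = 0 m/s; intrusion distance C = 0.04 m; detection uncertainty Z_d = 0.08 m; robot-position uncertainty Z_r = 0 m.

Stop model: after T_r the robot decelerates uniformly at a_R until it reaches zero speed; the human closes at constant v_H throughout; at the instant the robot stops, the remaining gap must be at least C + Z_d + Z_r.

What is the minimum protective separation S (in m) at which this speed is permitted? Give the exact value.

S_min = 193/640 m = 0.3016 m

T_s = v_R/a_R = (7/20)/(4/5) = 0.4375 s
robot covers v_R·T_r = 0.3500·0.3000 = 0.1050 m before braking
robot covers 0.3500·0.4375 − ½·0.8000·0.4375² = 0.0766 m while stopping
person approaches 0.0000·(0.3000+0.4375) = 0.0000 m
C+Z_d+Z_r = 0.0400+0.0800+0.0000 = 0.1200 m
S_min ≈ 0.1050+0.0766+0.0000+0.1200  ⇒  S_min = 193/640 m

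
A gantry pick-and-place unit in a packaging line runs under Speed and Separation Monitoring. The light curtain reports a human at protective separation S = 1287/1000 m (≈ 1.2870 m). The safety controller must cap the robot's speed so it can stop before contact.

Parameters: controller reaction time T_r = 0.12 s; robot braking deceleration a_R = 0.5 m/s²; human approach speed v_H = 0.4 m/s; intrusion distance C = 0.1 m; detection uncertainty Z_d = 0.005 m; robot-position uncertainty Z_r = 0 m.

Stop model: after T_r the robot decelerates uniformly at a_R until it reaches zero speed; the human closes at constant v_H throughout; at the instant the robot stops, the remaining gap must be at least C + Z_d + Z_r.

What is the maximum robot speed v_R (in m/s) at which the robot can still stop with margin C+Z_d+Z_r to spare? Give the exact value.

v_R_max = 7/10 m/s = 0.7000 m/s

quadratic (1)·v² + (23/25)·v + (-567/500) = 0
  disc = (23/25)² − 4·(1)·(-567/500) = 3364/625 ; √disc = 58/25
  v_R = (−(23/25) + 58/25) / (2·(1)) = 7/10 m/s
check:
T_s = v_R/a_R = (7/10)/(1/2) = 1.4000 s
robot covers v_R·T_r = 0.7000·0.1200 = 0.0840 m before braking
robot under decel: 0.7000²/(2·0.5000) = 0.4900 m
human over T_r+T_s: 0.4000·(0.1200+1.4000) = 0.6080 m
residual clearance needed = 0.1000+0.0050+0.0000 = 0.1050 m
sum ≈ 0.0840+0.4900+0.6080+0.1050 ≈ 1.2870 m = S ✓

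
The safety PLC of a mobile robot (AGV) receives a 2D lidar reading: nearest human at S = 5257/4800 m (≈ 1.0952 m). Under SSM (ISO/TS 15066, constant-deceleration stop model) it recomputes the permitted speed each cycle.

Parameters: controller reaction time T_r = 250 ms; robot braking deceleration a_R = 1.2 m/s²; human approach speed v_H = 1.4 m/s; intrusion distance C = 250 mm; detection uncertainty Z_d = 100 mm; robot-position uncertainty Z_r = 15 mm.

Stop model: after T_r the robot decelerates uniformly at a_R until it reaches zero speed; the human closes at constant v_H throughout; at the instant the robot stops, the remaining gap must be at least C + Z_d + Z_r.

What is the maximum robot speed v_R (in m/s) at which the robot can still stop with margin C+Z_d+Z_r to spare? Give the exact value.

quadratic (5/12)·v² + (17/12)·v + (-73/192) = 0
  disc = (17/12)² − 4·(5/12)·(-73/192) = 169/64 ; √disc = 13/8
  v_R = (−(17/12) + 13/8) / (2·(5/12)) = 1/4 m/s
check:
T_s = v_R/a_R = (1/4)/(6/5) = 0.2083 s
robot in T_r: 0.2500·0.2500 = 0.0625 m
robot under decel: 0.2500²/(2·1.2000) = 0.0260 m
human over T_r+T_s: 1.4000·(0.2500+0.2083) = 0.6417 m
margins: 0.2500+0.1000+0.0150 = 0.3650 m
sum ≈ 0.0625+0.0260+0.6417+0.3650 ≈ 1.0952 m = S ✓

v_R_max = 1/4 m/s = 0.2500 m/s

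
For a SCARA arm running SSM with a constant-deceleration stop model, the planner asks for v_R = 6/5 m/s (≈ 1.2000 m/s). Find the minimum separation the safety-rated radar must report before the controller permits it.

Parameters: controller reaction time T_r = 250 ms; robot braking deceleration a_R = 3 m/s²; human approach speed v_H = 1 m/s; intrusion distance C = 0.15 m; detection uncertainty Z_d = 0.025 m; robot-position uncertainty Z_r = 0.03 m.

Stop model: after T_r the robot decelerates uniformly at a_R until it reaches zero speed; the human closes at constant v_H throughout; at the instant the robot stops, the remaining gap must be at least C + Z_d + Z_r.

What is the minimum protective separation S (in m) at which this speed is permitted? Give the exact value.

S_min = 279/200 m = 1.3950 m

T_s = v_R/a_R = (6/5)/3 = 0.4000 s
robot in T_r: 1.2000·0.2500 = 0.3000 m
braking distance = 1.2000²/(2·3.0000) = 0.2400 m
person approaches 1.0000·(0.2500+0.4000) = 0.6500 m
residual clearance needed = 0.1500+0.0250+0.0300 = 0.2050 m
S_min ≈ 0.3000+0.2400+0.6500+0.2050  ⇒  S_min = 279/200 m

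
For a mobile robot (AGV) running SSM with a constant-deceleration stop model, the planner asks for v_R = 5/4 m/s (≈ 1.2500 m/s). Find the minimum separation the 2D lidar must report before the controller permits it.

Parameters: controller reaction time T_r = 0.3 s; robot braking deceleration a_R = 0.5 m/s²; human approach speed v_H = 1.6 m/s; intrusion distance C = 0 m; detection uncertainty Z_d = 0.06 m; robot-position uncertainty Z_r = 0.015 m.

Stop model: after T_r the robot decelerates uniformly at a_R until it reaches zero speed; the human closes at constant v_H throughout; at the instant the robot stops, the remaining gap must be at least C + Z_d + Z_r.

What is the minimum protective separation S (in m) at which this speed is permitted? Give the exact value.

S_min = 2597/400 m = 6.4925 m

stop time T_s = (5/4)/(1/2) = 2.5000 s
reaction-phase robot travel = 1.2500·0.3000 = 0.3750 m
robot covers 1.2500·2.5000 − ½·0.5000·2.5000² = 1.5625 m while stopping
human over T_r+T_s: 1.6000·(0.3000+2.5000) = 4.4800 m
margins: 0.0000+0.0600+0.0150 = 0.0750 m
S_min ≈ 0.3750+1.5625+4.4800+0.0750  ⇒  S_min = 2597/400 m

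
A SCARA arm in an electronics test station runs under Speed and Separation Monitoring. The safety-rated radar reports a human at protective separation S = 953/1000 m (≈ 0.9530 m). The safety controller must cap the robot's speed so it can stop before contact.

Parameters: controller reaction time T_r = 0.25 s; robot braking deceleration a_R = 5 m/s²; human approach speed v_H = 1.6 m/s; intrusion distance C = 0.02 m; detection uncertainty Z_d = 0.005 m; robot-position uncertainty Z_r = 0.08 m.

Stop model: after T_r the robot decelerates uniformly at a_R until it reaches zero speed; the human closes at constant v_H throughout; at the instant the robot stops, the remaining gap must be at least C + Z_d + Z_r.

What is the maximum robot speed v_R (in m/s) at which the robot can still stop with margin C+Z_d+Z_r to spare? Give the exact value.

at the boundary: (1/10)·v² + (57/100)·v + (-56/125) = 0
  disc = (57/100)² − 4·(1/10)·(-56/125) = 5041/10000 ; √disc = 71/100
  v_R = (−(57/100) + 71/100) / (2·(1/10)) = 7/10 m/s
check:
braking lasts T_s = (7/10)/5 = 0.1400 s
robot in T_r: 0.7000·0.2500 = 0.1750 m
robot covers 0.7000·0.1400 − ½·5.0000·0.1400² = 0.0490 m while stopping
human closes 1.6000·0.3900 = 0.6240 m
margins: 0.0200+0.0050+0.0800 = 0.1050 m
sum ≈ 0.1750+0.0490+0.6240+0.1050 ≈ 0.9530 m = S ✓

v_R_max = 7/10 m/s = 0.7000 m/s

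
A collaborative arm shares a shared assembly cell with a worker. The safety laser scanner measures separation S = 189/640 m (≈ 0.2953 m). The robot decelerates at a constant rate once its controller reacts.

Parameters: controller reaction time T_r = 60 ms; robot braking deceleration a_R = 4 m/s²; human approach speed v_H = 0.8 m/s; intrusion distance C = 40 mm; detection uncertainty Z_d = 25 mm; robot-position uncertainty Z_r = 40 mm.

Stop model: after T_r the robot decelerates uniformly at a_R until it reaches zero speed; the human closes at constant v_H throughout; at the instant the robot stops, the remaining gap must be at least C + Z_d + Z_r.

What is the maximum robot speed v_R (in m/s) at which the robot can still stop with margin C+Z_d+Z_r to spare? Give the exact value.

collect terms ⇒ (1/8)·v_R² + (13/50)·v_R + (-2277/16000) = 0
  disc = (13/50)² − 4·(1/8)·(-2277/16000) = 22201/160000 ; √disc = 149/400
  v_R = (−(13/50) + 149/400) / (2·(1/8)) = 9/20 m/s
check:
stop time T_s = (9/20)/4 = 0.1125 s
reaction-phase robot travel = 0.4500·0.0600 = 0.0270 m
braking distance = 0.4500²/(2·4.0000) = 0.0253 m
human closes 0.8000·0.1725 = 0.1380 m
C+Z_d+Z_r = 0.0400+0.0250+0.0400 = 0.1050 m
sum ≈ 0.0270+0.0253+0.1380+0.1050 ≈ 0.2953 m = S ✓

v_R_max = 9/20 m/s = 0.4500 m/s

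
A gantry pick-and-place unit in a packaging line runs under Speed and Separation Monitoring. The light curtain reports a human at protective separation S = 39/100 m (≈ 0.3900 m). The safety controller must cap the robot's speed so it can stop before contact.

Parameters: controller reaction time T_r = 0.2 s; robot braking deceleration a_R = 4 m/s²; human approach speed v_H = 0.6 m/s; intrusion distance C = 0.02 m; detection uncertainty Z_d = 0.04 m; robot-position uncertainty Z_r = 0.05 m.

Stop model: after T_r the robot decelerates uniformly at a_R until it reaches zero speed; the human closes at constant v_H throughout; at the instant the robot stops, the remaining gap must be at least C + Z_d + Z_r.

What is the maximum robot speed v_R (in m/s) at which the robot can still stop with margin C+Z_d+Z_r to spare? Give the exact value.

collect terms ⇒ (1/8)·v_R² + (7/20)·v_R + (-4/25) = 0
  disc = (7/20)² − 4·(1/8)·(-4/25) = 81/400 ; √disc = 9/20
  v_R = (−(7/20) + 9/20) / (2·(1/8)) = 2/5 m/s
check:
braking lasts T_s = (2/5)/4 = 0.1000 s
robot in T_r: 0.4000·0.2000 = 0.0800 m
robot under decel: 0.4000²/(2·4.0000) = 0.0200 m
person approaches 0.6000·(0.2000+0.1000) = 0.1800 m
C+Z_d+Z_r = 0.0200+0.0400+0.0500 = 0.1100 m
sum ≈ 0.0800+0.0200+0.1800+0.1100 ≈ 0.3900 m = S ✓

v_R_max = 2/5 m/s = 0.4000 m/s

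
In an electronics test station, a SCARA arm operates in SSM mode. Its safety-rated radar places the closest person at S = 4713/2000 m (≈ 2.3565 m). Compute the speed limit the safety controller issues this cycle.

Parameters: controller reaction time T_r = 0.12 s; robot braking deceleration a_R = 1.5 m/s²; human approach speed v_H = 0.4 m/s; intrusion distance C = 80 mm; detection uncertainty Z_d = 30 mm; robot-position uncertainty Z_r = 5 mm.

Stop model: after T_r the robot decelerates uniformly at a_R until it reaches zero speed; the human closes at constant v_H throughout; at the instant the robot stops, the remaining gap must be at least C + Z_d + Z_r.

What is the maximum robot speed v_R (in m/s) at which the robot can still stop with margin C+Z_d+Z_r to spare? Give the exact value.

at the boundary: (1/3)·v² + (29/75)·v + (-4387/2000) = 0
  disc = (29/75)² − 4·(1/3)·(-4387/2000) = 69169/22500 ; √disc = 263/150
  v_R = (−(29/75) + 263/150) / (2·(1/3)) = 41/20 m/s
check:
braking lasts T_s = (41/20)/(3/2) = 1.3667 s
robot covers v_R·T_r = 2.0500·0.1200 = 0.2460 m before braking
robot under decel: 2.0500²/(2·1.5000) = 1.4008 m
human closes 0.4000·1.4867 = 0.5947 m
margins: 0.0800+0.0300+0.0050 = 0.1150 m
sum ≈ 0.2460+1.4008+0.5947+0.1150 ≈ 2.3565 m = S ✓

v_R_max = 41/20 m/s = 2.0500 m/s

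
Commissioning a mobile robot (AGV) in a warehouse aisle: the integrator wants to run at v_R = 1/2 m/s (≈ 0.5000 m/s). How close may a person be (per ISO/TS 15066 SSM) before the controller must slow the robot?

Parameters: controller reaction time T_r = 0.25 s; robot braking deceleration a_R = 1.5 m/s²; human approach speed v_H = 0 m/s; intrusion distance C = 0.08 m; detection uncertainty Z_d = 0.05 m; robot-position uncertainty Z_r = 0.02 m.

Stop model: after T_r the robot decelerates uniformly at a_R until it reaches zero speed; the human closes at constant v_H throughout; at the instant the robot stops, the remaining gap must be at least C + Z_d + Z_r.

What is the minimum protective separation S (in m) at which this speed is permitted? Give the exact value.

S_min = 43/120 m = 0.3583 m

braking lasts T_s = (1/2)/(3/2) = 0.3333 s
reaction-phase robot travel = 0.5000·0.2500 = 0.1250 m
robot under decel: 0.5000²/(2·1.5000) = 0.0833 m
person approaches 0.0000·(0.2500+0.3333) = 0.0000 m
residual clearance needed = 0.0800+0.0500+0.0200 = 0.1500 m
S_min ≈ 0.1250+0.0833+0.0000+0.1500  ⇒  S_min = 43/120 m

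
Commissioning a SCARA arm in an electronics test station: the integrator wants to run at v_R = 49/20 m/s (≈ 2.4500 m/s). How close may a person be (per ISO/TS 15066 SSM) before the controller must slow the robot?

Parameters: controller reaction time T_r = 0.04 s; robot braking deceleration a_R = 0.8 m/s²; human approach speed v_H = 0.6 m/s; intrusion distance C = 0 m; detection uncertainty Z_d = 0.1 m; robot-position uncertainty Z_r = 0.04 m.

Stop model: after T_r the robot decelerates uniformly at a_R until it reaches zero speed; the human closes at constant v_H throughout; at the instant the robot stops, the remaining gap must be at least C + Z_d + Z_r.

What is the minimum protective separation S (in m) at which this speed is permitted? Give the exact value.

S_min = 93617/16000 m = 5.8511 m

T_s = v_R/a_R = (49/20)/(4/5) = 3.0625 s
reaction-phase robot travel = 2.4500·0.0400 = 0.0980 m
braking distance = 2.4500²/(2·0.8000) = 3.7516 m
human over T_r+T_s: 0.6000·(0.0400+3.0625) = 1.8615 m
margins: 0.0000+0.1000+0.0400 = 0.1400 m
S_min ≈ 0.0980+3.7516+1.8615+0.1400  ⇒  S_min = 93617/16000 m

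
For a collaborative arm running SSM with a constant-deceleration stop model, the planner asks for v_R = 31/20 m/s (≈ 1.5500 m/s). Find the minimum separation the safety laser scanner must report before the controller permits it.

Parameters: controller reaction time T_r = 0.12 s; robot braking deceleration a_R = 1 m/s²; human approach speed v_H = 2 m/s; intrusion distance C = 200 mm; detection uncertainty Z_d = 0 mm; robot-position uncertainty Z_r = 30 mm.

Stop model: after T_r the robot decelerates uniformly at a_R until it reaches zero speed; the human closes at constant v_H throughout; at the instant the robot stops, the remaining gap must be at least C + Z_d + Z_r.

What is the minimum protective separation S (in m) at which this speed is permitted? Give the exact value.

stop time T_s = (31/20)/1 = 1.5500 s
reaction-phase robot travel = 1.5500·0.1200 = 0.1860 m
braking distance = 1.5500²/(2·1.0000) = 1.2012 m
person approaches 2.0000·(0.1200+1.5500) = 3.3400 m
C+Z_d+Z_r = 0.2000+0.0000+0.0300 = 0.2300 m
S_min ≈ 0.1860+1.2012+3.3400+0.2300  ⇒  S_min = 19829/4000 m

S_min = 19829/4000 m = 4.9573 m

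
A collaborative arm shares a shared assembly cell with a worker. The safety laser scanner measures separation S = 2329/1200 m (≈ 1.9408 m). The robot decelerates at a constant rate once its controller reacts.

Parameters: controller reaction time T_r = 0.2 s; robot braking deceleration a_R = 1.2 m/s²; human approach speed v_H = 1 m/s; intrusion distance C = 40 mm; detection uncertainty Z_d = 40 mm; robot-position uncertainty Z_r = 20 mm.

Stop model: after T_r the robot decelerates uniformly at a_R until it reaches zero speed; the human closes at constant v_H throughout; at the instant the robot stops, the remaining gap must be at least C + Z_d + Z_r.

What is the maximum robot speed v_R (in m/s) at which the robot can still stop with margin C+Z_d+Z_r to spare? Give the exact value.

collect terms ⇒ (5/12)·v_R² + (31/30)·v_R + (-1969/1200) = 0
  disc = (31/30)² − 4·(5/12)·(-1969/1200) = 1521/400 ; √disc = 39/20
  v_R = (−(31/30) + 39/20) / (2·(5/12)) = 11/10 m/s
check:
stop time T_s = (11/10)/(6/5) = 0.9167 s
robot in T_r: 1.1000·0.2000 = 0.2200 m
robot under decel: 1.1000²/(2·1.2000) = 0.5042 m
person approaches 1.0000·(0.2000+0.9167) = 1.1167 m
margins: 0.0400+0.0400+0.0200 = 0.1000 m
sum ≈ 0.2200+0.5042+1.1167+0.1000 ≈ 1.9408 m = S ✓

v_R_max = 11/10 m/s = 1.1000 m/s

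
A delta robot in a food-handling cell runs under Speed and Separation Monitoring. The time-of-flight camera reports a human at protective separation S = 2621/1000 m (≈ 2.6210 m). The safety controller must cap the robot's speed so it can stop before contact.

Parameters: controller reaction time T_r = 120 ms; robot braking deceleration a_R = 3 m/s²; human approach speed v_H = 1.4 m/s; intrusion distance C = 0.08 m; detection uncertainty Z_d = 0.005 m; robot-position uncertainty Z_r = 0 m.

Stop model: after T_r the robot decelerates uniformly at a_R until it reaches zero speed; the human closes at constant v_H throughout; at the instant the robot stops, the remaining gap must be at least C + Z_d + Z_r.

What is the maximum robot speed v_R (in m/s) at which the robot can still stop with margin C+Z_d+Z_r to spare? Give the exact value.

v_R_max = 12/5 m/s = 2.4000 m/s

quadratic (1/6)·v² + (44/75)·v + (-296/125) = 0
  disc = (44/75)² − 4·(1/6)·(-296/125) = 10816/5625 ; √disc = 104/75
  v_R = (−(44/75) + 104/75) / (2·(1/6)) = 12/5 m/s
check:
stop time T_s = (12/5)/3 = 0.8000 s
robot in T_r: 2.4000·0.1200 = 0.2880 m
robot covers 2.4000·0.8000 − ½·3.0000·0.8000² = 0.9600 m while stopping
person approaches 1.4000·(0.1200+0.8000) = 1.2880 m
residual clearance needed = 0.0800+0.0050+0.0000 = 0.0850 m
sum ≈ 0.2880+0.9600+1.2880+0.0850 ≈ 2.6210 m = S ✓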